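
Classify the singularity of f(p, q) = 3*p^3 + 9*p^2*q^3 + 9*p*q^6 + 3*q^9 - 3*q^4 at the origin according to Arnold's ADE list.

E_6

The Hessian of f at 0 has rank 0. Corank 2; j^3 = 3*p^3 is a perfect cube, so E-series; the 4-jet and mu = 6 give E_6.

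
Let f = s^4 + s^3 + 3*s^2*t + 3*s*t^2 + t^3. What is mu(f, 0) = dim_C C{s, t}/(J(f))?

The Hessian of f at 0 has rank 0. Corank 2; j^3 = (s + t)^3 is a perfect cube, so E-series; the 4-jet and mu = 6 give E_6.

6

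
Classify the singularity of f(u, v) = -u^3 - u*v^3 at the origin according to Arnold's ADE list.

E_7

The Hessian of f at 0 is [[0, 0], [0, 0]] with rank 0, so corank 2. A Groebner basis of the Jacobian ideal J(f) in C{u,v} is {u^3, u*v^2, 3*u^2 + v^3}; counting standard monomials gives mu = 7. Corank 2; j^3 = -u^3 is a perfect cube, so E-series; the 4-jet and mu = 7 give E_7.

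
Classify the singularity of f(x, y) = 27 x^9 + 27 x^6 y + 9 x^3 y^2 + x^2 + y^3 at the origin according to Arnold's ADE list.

A_{2}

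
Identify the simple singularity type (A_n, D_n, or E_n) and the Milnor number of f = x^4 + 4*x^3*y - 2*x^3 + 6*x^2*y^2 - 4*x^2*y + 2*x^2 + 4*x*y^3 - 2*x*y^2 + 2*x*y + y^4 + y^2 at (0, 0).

Type A1, Milnor number mu = 1.

The Hessian of f at 0 is [[4, 2], [2, 2]] with rank 2, so corank 0. A Groebner basis of the Jacobian ideal J(f) in C{x,y} is {x, y}; counting standard monomials gives mu = 1. Corank 0: nondegenerate Morse point, so A_1.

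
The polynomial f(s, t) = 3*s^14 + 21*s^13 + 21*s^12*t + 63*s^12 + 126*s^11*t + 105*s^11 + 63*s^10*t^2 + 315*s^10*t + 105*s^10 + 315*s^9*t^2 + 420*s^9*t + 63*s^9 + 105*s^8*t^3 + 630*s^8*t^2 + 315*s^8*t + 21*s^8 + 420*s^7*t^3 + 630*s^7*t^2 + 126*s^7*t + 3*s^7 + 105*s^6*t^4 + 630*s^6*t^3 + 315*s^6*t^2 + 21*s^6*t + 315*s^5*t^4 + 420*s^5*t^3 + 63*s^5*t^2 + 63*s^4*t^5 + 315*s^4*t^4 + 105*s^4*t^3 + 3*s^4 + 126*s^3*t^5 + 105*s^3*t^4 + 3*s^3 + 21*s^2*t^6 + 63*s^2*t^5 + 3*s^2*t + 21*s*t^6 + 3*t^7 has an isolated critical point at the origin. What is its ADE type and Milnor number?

Type D8, Milnor number mu = 8.

The Hessian of f at 0 has rank 0. Corank 2; j^3 = 3*s^2*(s + t) has shape L^2 M (L != M), so D-series; mu = 8 gives D_8.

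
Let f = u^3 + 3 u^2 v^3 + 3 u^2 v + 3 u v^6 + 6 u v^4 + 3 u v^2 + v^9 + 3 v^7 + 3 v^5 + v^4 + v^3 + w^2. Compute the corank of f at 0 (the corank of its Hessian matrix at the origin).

2

Hessian at 0 has rank 1.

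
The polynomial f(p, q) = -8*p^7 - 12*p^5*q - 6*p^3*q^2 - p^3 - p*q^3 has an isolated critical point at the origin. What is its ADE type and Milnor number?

Type E_7, Milnor number mu = 7.

The Hessian of f at 0 has rank 0. Corank 2; j^3 = -p^3 is a perfect cube, so E-series; the 4-jet and mu = 7 give E_7.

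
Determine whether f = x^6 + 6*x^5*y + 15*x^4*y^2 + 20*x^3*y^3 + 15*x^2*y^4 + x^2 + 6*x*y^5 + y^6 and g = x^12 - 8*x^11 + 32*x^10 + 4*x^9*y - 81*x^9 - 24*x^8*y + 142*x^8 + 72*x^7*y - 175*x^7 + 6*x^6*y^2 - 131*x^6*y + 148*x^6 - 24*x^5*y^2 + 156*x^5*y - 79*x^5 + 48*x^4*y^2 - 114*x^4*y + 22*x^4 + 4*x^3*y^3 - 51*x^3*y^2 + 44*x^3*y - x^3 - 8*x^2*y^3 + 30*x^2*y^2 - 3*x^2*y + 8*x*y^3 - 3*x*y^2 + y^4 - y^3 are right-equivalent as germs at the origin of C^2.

The Hessian of f at 0 is [[2, 0], [0, 0]] with rank 1, so corank 1. A Groebner basis of the Jacobian ideal J(f) in C{x,y} is {y^5, x}; counting standard monomials gives mu = 5. Corank 1: A-series; mu = 5 gives A_5. The Hessian of g at 0 is [[0, 0], [0, 0]] with rank 0, so corank 2. A Groebner basis of the Jacobian ideal J(g) in C{x,y} is {x^3 + 3*x^2/4 + 3*x*y/2 + 3*y^2/4, x^2*y - x^2 - 2*x*y - y^2, 5*x^2/4 + x*y^2 + 5*x*y/2 + 5*y^2/4, -3*x^2/2 - 3*x*y + y^3 - 3*y^2/2}; counting standard monomials gives mu = 6. Corank 2; j^3 = -(x + y)^3 is a perfect cube, so E-series; the 4-jet and mu = 6 give E_6. f is A_5 but g is E_6, hence not right-equivalent.

No.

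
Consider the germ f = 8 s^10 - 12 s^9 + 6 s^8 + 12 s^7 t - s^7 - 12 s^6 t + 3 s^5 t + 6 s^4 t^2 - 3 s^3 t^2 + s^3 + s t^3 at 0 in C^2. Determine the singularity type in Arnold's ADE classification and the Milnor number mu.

Type E7, Milnor number mu = 7.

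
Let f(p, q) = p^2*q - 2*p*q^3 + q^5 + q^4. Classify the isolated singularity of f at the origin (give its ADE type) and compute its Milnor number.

Type D_{5}, Milnor number mu = 5.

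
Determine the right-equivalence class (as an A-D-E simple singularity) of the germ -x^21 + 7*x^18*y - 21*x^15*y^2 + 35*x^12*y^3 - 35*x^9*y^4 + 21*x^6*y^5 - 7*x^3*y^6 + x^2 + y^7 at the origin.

A_6

The Hessian of f at 0 is [[2, 0], [0, 0]] with rank 1, so corank 1. A Groebner basis of the Jacobian ideal J(f) in C{x,y} is {y^6, x}; counting standard monomials gives mu = 6. Corank 1: A-series; mu = 6 gives A_6.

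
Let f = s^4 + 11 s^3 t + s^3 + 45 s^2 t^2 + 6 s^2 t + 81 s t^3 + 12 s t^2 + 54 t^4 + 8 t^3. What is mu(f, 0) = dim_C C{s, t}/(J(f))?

The Hessian of f at 0 has rank 0. Corank 2; j^3 = (s + 2*t)^3 is a perfect cube, so E-series; the 4-jet and mu = 7 give E_7.

7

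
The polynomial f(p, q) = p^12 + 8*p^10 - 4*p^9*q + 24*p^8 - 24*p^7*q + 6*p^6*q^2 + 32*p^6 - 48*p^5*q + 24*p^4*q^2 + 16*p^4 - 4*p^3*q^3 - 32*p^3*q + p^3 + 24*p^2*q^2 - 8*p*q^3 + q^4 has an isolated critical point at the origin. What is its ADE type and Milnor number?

Type E6, Milnor number mu = 6.

The Hessian of f at 0 has rank 0. Corank 2; j^3 = p^3 is a perfect cube, so E-series; the 4-jet and mu = 6 give E_6.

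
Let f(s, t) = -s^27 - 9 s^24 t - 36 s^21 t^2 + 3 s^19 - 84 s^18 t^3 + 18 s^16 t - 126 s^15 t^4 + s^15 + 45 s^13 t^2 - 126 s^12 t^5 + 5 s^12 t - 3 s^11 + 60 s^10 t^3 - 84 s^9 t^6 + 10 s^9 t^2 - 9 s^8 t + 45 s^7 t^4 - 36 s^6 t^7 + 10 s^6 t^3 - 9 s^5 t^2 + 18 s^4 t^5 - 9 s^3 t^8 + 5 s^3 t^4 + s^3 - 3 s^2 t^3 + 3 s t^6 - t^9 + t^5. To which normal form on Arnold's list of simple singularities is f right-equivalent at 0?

E8

The Hessian of f at 0 has rank 0. Corank 2; j^3 = s^3 is a perfect cube, so E-series; the 5-jet and mu = 8 give E_8.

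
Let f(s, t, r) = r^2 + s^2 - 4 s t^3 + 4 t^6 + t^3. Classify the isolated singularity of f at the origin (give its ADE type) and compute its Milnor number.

The Hessian of f at 0 is [[2, 0, 0], [0, 0, 0], [0, 0, 2]] with rank 2, so corank 1. A Groebner basis of the Jacobian ideal J(f) in C{s,t,r} is {t^2, s, r}; counting standard monomials gives mu = 2. Corank 1: A-series; mu = 2 gives A_2.

Type A_{2}, Milnor number mu = 2.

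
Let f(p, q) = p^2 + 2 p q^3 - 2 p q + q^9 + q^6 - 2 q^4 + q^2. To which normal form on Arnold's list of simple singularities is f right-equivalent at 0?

A8

The Hessian of f at 0 is [[2, -2], [-2, 2]] with rank 1, so corank 1. A Groebner basis of the Jacobian ideal J(f) in C{p,q} is {p^2*q^2 + 2*p^2 - 3*p*q + q^2, p^3 - 3*p^2*q + 3*p*q^2 + p - q, p + q^3 - q}; counting standard monomials gives mu = 8. Corank 1: A-series; mu = 8 gives A_8.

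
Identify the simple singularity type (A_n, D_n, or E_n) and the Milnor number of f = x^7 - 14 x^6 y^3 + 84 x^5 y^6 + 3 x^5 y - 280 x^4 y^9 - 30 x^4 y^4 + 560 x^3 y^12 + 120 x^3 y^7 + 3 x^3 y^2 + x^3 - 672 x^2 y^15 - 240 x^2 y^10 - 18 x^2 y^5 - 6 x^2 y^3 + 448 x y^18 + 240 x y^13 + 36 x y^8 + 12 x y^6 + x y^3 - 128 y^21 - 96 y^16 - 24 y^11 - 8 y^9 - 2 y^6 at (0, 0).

Type E_{7}, Milnor number mu = 7.

The Hessian of f at 0 is [[0, 0], [0, 0]] with rank 0, so corank 2. A Groebner basis of the Jacobian ideal J(f) in C{x,y} is {x^3, x*y^2, 3*x^2 + y^3}; counting standard monomials gives mu = 7. Corank 2; j^3 = x^3 is a perfect cube, so E-series; the 4-jet and mu = 7 give E_7.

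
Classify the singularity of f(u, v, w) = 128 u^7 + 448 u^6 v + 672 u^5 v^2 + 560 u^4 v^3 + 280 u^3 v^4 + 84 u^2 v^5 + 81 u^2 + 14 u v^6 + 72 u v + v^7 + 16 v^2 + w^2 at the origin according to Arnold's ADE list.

The Hessian of f at 0 is [[162, 72, 0], [72, 32, 0], [0, 0, 2]] with rank 2, so corank 1. A Groebner basis of the Jacobian ideal J(f) in C{u,v,w} is {v^6, u + 4*v/9, w}; counting standard monomials gives mu = 6. Corank 1: A-series; mu = 6 gives A_6.

A_6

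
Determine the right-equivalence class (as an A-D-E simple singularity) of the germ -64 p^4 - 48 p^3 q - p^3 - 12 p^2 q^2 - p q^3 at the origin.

E_7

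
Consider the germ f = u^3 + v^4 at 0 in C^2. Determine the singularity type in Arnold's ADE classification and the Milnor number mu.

Type E_6, Milnor number mu = 6.

The Hessian of f at 0 has rank 0. Corank 2; j^3 = u^3 is a perfect cube, so E-series; the 4-jet and mu = 6 give E_6.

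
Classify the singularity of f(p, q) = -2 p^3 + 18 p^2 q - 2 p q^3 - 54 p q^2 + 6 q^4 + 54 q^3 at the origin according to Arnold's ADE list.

E_{7}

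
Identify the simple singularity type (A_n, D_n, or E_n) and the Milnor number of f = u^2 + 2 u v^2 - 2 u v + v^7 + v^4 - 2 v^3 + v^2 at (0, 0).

The Hessian of f at 0 has rank 1. Corank 1: A-series; mu = 6 gives A_6.

Type A_6, Milnor number mu = 6.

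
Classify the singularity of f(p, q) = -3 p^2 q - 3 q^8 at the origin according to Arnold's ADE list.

D_{9}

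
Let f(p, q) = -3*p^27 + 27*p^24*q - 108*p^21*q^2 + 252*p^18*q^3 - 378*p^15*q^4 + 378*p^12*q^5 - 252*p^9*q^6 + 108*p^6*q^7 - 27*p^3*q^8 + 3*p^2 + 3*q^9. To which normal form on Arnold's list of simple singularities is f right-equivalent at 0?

A8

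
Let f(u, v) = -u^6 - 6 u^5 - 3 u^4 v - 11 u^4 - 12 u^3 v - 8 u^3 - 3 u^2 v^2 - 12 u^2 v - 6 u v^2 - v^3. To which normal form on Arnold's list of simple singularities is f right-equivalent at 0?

The Hessian of f at 0 has rank 0. Corank 2; j^3 = -(2*u + v)^3 is a perfect cube, so E-series; the 4-jet and mu = 6 give E_6.

E_{6}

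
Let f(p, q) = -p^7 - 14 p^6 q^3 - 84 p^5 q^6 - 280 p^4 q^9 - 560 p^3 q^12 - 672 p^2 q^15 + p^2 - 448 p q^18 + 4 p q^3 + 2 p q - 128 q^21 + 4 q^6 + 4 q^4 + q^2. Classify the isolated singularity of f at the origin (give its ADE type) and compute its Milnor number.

Type A_{6}, Milnor number mu = 6.

The Hessian of f at 0 has rank 1. Corank 1: A-series; mu = 6 gives A_6.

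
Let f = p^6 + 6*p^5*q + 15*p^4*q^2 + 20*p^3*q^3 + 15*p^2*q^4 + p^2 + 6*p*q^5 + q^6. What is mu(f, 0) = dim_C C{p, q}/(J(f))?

5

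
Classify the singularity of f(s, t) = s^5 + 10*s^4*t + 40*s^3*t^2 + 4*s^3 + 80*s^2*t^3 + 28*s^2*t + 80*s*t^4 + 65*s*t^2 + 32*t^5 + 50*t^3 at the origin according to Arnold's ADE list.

D_6

The Hessian of f at 0 is [[0, 0], [0, 0]] with rank 0, so corank 2. A Groebner basis of the Jacobian ideal J(f) in C{s,t} is {32*s*t/5 + t^4 + 16*t^2, s*t^2 + 5*t^3/2, s^2 + 9*s*t/2 + 5*t^2}; counting standard monomials gives mu = 6. Corank 2; j^3 = (s + 2*t)*(2*s + 5*t)^2 has shape L^2 M (L != M), so D-series; mu = 6 gives D_6.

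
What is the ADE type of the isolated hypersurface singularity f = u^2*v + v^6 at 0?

D_{7}

The Hessian of f at 0 is [[0, 0], [0, 0]] with rank 0, so corank 2. A Groebner basis of the Jacobian ideal J(f) in C{u,v} is {u^2/6 + v^5, u^3, u*v}; counting standard monomials gives mu = 7. Corank 2; j^3 = u^2*v has shape L^2 M (L != M), so D-series; mu = 7 gives D_7.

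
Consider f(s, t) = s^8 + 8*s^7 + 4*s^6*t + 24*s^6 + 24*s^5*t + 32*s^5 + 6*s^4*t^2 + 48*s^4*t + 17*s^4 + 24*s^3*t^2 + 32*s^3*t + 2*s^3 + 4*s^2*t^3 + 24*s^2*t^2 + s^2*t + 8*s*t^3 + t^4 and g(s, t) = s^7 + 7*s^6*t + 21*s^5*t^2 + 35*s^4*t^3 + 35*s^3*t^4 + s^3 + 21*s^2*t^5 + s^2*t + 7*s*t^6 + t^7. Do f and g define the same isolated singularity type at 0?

No.

The Hessian of f at 0 is [[0, 0], [0, 0]] with rank 0, so corank 2. A Groebner basis of the Jacobian ideal J(f) in C{s,t} is {s*t^2, -s*t/8 + t^3, s^2 + s*t/2}; counting standard monomials gives mu = 5. Corank 2; j^3 = s^2*(2*s + t) has shape L^2 M (L != M), so D-series; mu = 5 gives D_5. The Hessian of g at 0 is [[0, 0], [0, 0]] with rank 0, so corank 2. A Groebner basis of the Jacobian ideal J(g) in C{s,t} is {-s*t/7 + t^6, s*t^2, s^2 + s*t}; counting standard monomials gives mu = 8. Corank 2; j^3 = s^2*(s + t) has shape L^2 M (L != M), so D-series; mu = 8 gives D_8. f is D_5 but g is D_8, hence not right-equivalent.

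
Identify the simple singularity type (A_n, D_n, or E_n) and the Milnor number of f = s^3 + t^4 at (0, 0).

Type E_{6}, Milnor number mu = 6.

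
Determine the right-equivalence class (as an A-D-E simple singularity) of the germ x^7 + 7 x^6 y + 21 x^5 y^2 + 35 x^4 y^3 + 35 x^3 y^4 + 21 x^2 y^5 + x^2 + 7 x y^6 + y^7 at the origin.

A_{6}

The Hessian of f at 0 has rank 1. Corank 1: A-series; mu = 6 gives A_6.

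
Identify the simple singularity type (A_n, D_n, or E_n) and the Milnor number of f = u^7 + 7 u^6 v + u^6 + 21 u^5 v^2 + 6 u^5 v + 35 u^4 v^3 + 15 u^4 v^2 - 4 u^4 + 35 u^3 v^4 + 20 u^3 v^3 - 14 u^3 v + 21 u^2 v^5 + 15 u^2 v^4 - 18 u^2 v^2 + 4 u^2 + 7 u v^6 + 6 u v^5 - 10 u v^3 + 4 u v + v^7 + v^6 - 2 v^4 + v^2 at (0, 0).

Type A_6, Milnor number mu = 6.

The Hessian of f at 0 has rank 1. Corank 1: A-series; mu = 6 gives A_6.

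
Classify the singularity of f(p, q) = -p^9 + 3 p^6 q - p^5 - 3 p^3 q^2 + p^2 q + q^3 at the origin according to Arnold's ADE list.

D_{4}

The Hessian of f at 0 has rank 0. Corank 2; j^3 = q*(p^2 + q^2) splits into three distinct lines over C (the quadratic factor has nonzero discriminant), so D_4.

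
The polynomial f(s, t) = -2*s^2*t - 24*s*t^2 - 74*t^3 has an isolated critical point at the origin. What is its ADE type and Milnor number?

Type D_{4}, Milnor number mu = 4.

The Hessian of f at 0 is [[0, 0], [0, 0]] with rank 0, so corank 2. A Groebner basis of the Jacobian ideal J(f) in C{s,t} is {t^3, s^2 - 33*t^2, s*t + 6*t^2}; counting standard monomials gives mu = 4. Corank 2; j^3 = -2*t*(s^2 + 12*s*t + 37*t^2) splits into three distinct lines over C (the quadratic factor has nonzero discriminant), so D_4.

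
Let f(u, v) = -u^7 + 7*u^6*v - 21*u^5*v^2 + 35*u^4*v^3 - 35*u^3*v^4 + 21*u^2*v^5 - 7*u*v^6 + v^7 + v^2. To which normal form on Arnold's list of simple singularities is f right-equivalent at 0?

The Hessian of f at 0 has rank 1. Corank 1: A-series; mu = 6 gives A_6.

A6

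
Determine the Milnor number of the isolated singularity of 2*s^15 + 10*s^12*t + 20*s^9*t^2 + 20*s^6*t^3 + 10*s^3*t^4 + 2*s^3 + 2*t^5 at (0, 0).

The Hessian of f at 0 is [[0, 0], [0, 0]] with rank 0, so corank 2. A Groebner basis of the Jacobian ideal J(f) in C{s,t} is {t^4, s^2}; counting standard monomials gives mu = 8. Corank 2; j^3 = 2*s^3 is a perfect cube, so E-series; the 5-jet and mu = 8 give E_8.

8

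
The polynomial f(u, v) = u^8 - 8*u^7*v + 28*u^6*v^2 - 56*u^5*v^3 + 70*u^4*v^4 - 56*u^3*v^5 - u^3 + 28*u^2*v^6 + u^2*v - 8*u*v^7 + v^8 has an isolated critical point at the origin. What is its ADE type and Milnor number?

Type D9, Milnor number mu = 9.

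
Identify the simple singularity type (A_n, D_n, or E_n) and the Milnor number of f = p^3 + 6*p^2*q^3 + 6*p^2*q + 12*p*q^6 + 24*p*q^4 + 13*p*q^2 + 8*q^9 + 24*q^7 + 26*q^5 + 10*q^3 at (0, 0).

The Hessian of f at 0 has rank 0. Corank 2; j^3 = (p + 2*q)*(p^2 + 4*p*q + 5*q^2) splits into three distinct lines over C (the quadratic factor has nonzero discriminant), so D_4.

Type D_{4}, Milnor number mu = 4.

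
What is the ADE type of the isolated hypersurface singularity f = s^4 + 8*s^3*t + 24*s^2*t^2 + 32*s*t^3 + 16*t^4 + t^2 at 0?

A_{3}

The Hessian of f at 0 has rank 1. Corank 1: A-series; mu = 3 gives A_3.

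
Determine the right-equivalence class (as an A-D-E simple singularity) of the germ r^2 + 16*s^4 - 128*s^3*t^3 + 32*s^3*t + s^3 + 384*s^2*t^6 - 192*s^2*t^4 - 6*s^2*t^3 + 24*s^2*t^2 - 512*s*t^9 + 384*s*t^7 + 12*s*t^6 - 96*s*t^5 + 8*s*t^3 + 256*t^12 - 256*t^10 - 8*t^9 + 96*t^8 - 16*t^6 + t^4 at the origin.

E_{6}

The Hessian of f at 0 has rank 1. Corank 2; j^3 = s^3 is a perfect cube, so E-series; the 4-jet and mu = 6 give E_6.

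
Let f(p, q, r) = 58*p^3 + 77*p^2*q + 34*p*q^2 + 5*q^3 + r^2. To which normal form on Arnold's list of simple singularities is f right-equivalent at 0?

D_4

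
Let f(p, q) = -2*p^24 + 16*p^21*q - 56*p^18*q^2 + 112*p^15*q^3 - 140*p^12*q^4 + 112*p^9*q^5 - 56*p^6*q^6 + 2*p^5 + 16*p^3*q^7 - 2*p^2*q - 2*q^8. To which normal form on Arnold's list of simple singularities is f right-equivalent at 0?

D_{9}

The Hessian of f at 0 has rank 0. Corank 2; j^3 = -2*p^2*q has shape L^2 M (L != M), so D-series; mu = 9 gives D_9.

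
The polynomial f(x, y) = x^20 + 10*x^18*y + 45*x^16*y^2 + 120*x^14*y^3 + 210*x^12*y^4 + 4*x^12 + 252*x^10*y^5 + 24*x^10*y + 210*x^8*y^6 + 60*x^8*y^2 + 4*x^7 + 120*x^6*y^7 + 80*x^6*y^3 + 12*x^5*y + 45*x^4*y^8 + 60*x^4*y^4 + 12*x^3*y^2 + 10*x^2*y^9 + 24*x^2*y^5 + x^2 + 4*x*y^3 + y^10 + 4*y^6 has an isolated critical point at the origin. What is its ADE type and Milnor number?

Type A_{9}, Milnor number mu = 9.

The Hessian of f at 0 has rank 1. Corank 1: A-series; mu = 9 gives A_9.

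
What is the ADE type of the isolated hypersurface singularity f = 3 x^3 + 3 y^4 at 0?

The Hessian of f at 0 is [[0, 0], [0, 0]] with rank 0, so corank 2. A Groebner basis of the Jacobian ideal J(f) in C{x,y} is {y^3, x^2}; counting standard monomials gives mu = 6. Corank 2; j^3 = 3*x^3 is a perfect cube, so E-series; the 4-jet and mu = 6 give E_6.

E6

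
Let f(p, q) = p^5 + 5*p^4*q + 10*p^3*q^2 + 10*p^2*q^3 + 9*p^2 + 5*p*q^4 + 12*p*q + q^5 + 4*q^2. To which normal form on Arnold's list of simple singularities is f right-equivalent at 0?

A4

The Hessian of f at 0 is [[18, 12], [12, 8]] with rank 1, so corank 1. A Groebner basis of the Jacobian ideal J(f) in C{p,q} is {q^4, p + 2*q/3}; counting standard monomials gives mu = 4. Corank 1: A-series; mu = 4 gives A_4.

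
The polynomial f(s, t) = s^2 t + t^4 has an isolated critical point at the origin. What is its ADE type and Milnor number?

Type D5, Milnor number mu = 5.

The Hessian of f at 0 has rank 0. Corank 2; j^3 = s^2*t has shape L^2 M (L != M), so D-series; mu = 5 gives D_5.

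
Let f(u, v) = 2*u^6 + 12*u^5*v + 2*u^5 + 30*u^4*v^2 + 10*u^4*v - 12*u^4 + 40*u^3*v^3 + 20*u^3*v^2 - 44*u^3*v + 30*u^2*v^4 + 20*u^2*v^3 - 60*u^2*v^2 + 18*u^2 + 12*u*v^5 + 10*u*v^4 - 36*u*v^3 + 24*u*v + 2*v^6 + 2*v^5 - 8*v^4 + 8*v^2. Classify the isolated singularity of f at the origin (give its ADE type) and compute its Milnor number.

The Hessian of f at 0 is [[36, 24], [24, 16]] with rank 1, so corank 1. A Groebner basis of the Jacobian ideal J(f) in C{u,v} is {-81*u + v^3 - 54*v, u^2 - 4*v^2/9, u*v + 2*v^2/3}; counting standard monomials gives mu = 4. Corank 1: A-series; mu = 4 gives A_4.

Type A_{4}, Milnor number mu = 4.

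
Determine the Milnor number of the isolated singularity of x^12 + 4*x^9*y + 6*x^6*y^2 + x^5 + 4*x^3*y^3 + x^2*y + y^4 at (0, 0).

The Hessian of f at 0 has rank 0. Corank 2; j^3 = x^2*y has shape L^2 M (L != M), so D-series; mu = 5 gives D_5.

5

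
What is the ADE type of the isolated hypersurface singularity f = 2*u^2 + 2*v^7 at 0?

The Hessian of f at 0 is [[4, 0], [0, 0]] with rank 1, so corank 1. A Groebner basis of the Jacobian ideal J(f) in C{u,v} is {v^6, u}; counting standard monomials gives mu = 6. Corank 1: A-series; mu = 6 gives A_6.

A6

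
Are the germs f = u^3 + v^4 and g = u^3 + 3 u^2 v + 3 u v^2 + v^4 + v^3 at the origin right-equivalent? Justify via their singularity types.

Yes.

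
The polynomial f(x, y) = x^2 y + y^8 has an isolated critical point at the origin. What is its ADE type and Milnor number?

The Hessian of f at 0 has rank 0. Corank 2; j^3 = x^2*y has shape L^2 M (L != M), so D-series; mu = 9 gives D_9.

Type D_{9}, Milnor number mu = 9.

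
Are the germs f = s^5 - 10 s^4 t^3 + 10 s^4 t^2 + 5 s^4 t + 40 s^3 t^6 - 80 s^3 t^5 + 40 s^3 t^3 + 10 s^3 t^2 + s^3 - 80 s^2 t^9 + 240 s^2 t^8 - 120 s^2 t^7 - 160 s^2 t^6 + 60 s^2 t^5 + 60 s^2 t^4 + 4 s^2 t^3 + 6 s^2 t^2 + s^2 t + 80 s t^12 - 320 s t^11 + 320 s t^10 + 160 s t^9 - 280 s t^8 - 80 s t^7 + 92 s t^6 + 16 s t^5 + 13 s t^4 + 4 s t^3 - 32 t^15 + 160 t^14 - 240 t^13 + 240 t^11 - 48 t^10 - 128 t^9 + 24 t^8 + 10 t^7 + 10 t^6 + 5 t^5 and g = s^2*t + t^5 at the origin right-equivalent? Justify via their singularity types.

Yes.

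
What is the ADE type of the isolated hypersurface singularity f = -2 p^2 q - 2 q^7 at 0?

D_8

The Hessian of f at 0 has rank 0. Corank 2; j^3 = -2*p^2*q has shape L^2 M (L != M), so D-series; mu = 8 gives D_8.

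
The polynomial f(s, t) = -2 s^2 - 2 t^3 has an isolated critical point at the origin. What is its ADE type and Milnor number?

The Hessian of f at 0 has rank 1. Corank 1: A-series; mu = 2 gives A_2.

Type A_2, Milnor number mu = 2.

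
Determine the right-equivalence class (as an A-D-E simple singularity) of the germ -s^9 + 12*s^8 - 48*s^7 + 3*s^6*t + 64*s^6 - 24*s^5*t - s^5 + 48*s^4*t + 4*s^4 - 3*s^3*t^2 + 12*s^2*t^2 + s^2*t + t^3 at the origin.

The Hessian of f at 0 is [[0, 0], [0, 0]] with rank 0, so corank 2. A Groebner basis of the Jacobian ideal J(f) in C{s,t} is {t^3, s^2 + 3*t^2, s*t}; counting standard monomials gives mu = 4. Corank 2; j^3 = t*(s^2 + t^2) splits into three distinct lines over C (the quadratic factor has nonzero discriminant), so D_4.

D_{4}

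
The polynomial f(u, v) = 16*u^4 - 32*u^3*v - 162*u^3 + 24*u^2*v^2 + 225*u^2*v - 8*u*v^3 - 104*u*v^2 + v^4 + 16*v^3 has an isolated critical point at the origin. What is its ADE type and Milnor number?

Type D5, Milnor number mu = 5.

The Hessian of f at 0 is [[0, 0], [0, 0]] with rank 0, so corank 2. A Groebner basis of the Jacobian ideal J(f) in C{u,v} is {u*v^2 + 729*u*v/2 - 162*v^2, 6561*u*v/8 + v^3 - 729*v^2/2, u^2 - 17*u*v/18 + 2*v^2/9}; counting standard monomials gives mu = 5. Corank 2; j^3 = -(2*u - v)*(9*u - 4*v)^2 has shape L^2 M (L != M), so D-series; mu = 5 gives D_5.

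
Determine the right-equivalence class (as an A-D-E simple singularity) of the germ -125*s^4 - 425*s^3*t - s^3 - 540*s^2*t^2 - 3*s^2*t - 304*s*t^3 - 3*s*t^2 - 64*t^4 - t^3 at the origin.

E_7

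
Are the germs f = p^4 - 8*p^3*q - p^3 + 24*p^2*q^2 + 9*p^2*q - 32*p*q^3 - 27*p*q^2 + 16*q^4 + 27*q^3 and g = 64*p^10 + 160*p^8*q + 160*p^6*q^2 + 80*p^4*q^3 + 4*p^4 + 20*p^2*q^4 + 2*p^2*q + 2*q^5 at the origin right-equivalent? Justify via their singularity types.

The Hessian of f at 0 has rank 0. Corank 2; j^3 = -(p - 3*q)^3 is a perfect cube, so E-series; the 4-jet and mu = 6 give E_6. The Hessian of g at 0 has rank 0. Corank 2; j^3 = 2*p^2*q has shape L^2 M (L != M), so D-series; mu = 6 gives D_6. f is E_6 but g is D_6, hence not right-equivalent.

No.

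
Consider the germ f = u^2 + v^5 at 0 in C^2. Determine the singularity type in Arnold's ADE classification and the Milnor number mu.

Type A_{4}, Milnor number mu = 4.

The Hessian of f at 0 is [[2, 0], [0, 0]] with rank 1, so corank 1. A Groebner basis of the Jacobian ideal J(f) in C{u,v} is {v^4, u}; counting standard monomials gives mu = 4. Corank 1: A-series; mu = 4 gives A_4.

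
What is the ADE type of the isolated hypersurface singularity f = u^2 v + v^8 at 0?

D_9

The Hessian of f at 0 has rank 0. Corank 2; j^3 = u^2*v has shape L^2 M (L != M), so D-series; mu = 9 gives D_9.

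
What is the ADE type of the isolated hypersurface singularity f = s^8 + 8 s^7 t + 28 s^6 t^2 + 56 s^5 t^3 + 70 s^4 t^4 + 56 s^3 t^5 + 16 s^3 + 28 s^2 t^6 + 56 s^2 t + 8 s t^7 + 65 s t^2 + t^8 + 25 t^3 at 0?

D_9

The Hessian of f at 0 is [[0, 0], [0, 0]] with rank 0, so corank 2. A Groebner basis of the Jacobian ideal J(f) in C{s,t} is {-8192*s*t + t^7 - 10240*t^2, s*t^2 + 5*t^3/4, s^2 + 9*s*t/4 + 5*t^2/4}; counting standard monomials gives mu = 9. Corank 2; j^3 = (s + t)*(4*s + 5*t)^2 has shape L^2 M (L != M), so D-series; mu = 9 gives D_9.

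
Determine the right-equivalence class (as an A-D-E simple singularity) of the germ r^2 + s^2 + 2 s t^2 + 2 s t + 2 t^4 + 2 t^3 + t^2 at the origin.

A_{3}

The Hessian of f at 0 is [[2, 2, 0], [2, 2, 0], [0, 0, 2]] with rank 2, so corank 1. A Groebner basis of the Jacobian ideal J(f) in C{s,t,r} is {s^2 + s + t, s*t - s - t, s + t^2 + t, r}; counting standard monomials gives mu = 3. Corank 1: A-series; mu = 3 gives A_3.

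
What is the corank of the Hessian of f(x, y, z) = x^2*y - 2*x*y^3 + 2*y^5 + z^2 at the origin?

Hessian at 0 has rank 1.

2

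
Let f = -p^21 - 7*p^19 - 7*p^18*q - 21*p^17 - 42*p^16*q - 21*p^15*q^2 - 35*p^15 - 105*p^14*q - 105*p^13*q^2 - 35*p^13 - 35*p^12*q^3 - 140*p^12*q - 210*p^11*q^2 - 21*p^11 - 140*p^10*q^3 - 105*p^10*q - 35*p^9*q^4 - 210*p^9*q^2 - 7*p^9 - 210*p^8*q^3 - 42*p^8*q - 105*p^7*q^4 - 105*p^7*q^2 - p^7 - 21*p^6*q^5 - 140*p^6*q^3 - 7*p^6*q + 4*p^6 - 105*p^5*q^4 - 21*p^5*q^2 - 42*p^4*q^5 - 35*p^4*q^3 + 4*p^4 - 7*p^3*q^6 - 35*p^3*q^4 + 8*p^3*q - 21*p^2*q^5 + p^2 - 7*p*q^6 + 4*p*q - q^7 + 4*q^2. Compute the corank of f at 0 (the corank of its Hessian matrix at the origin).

Hessian at 0 has rank 1.

1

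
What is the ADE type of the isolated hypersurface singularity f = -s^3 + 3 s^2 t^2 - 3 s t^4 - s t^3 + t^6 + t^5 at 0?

E_7

The Hessian of f at 0 is [[0, 0], [0, 0]] with rank 0, so corank 2. A Groebner basis of the Jacobian ideal J(f) in C{s,t} is {-s^2 + t^4 - t^3/3, s^3, s^2*t + s^2/3 + t^3/9, -s^2 + s*t^2 - t^3/3}; counting standard monomials gives mu = 7. Corank 2; j^3 = -s^3 is a perfect cube, so E-series; the 4-jet and mu = 7 give E_7.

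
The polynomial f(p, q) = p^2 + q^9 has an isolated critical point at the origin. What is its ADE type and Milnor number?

Type A_{8}, Milnor number mu = 8.

The Hessian of f at 0 is [[2, 0], [0, 0]] with rank 1, so corank 1. A Groebner basis of the Jacobian ideal J(f) in C{p,q} is {q^8, p}; counting standard monomials gives mu = 8. Corank 1: A-series; mu = 8 gives A_8.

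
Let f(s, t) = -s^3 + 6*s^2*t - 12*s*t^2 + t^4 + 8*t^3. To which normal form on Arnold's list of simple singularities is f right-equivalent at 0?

The Hessian of f at 0 has rank 0. Corank 2; j^3 = -(s - 2*t)^3 is a perfect cube, so E-series; the 4-jet and mu = 6 give E_6.

E6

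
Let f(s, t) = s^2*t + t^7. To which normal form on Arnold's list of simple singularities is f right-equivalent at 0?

D8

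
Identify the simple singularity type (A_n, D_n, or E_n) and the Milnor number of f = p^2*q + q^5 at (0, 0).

Type D_6, Milnor number mu = 6.

The Hessian of f at 0 has rank 0. Corank 2; j^3 = p^2*q has shape L^2 M (L != M), so D-series; mu = 6 gives D_6.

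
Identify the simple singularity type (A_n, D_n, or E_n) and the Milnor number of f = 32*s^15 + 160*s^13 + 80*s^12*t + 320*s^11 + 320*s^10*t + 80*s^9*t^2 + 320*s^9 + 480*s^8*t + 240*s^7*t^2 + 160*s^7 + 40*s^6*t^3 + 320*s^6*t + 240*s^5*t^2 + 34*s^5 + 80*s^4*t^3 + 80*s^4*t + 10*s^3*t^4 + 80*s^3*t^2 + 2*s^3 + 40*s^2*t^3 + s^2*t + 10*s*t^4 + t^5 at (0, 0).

The Hessian of f at 0 is [[0, 0], [0, 0]] with rank 0, so corank 2. A Groebner basis of the Jacobian ideal J(f) in C{s,t} is {-s*t/10 + t^4, s*t^2, s^2 + s*t/2}; counting standard monomials gives mu = 6. Corank 2; j^3 = s^2*(2*s + t) has shape L^2 M (L != M), so D-series; mu = 6 gives D_6.

Type D_6, Milnor number mu = 6.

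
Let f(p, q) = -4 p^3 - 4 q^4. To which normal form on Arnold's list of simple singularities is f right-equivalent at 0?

E_{6}

The Hessian of f at 0 is [[0, 0], [0, 0]] with rank 0, so corank 2. A Groebner basis of the Jacobian ideal J(f) in C{p,q} is {q^3, p^2}; counting standard monomials gives mu = 6. Corank 2; j^3 = -4*p^3 is a perfect cube, so E-series; the 4-jet and mu = 6 give E_6.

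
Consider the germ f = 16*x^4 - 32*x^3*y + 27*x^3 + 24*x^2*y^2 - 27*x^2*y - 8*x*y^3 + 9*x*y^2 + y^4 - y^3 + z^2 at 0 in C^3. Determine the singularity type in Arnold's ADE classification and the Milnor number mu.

Type E_{6}, Milnor number mu = 6.

The Hessian of f at 0 is [[0, 0, 0], [0, 0, 0], [0, 0, 2]] with rank 1, so corank 2. A Groebner basis of the Jacobian ideal J(f) in C{x,y,z} is {y^4, x*y^2 - 7*y^3/18, x^2 - 2*x*y/3 + y^2/9, z}; counting standard monomials gives mu = 6. Corank 2; j^3 = (3*x - y)^3 is a perfect cube, so E-series; the 4-jet and mu = 6 give E_6.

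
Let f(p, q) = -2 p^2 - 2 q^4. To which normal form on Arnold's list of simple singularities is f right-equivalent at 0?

A_{3}

The Hessian of f at 0 is [[-4, 0], [0, 0]] with rank 1, so corank 1. A Groebner basis of the Jacobian ideal J(f) in C{p,q} is {q^3, p}; counting standard monomials gives mu = 3. Corank 1: A-series; mu = 3 gives A_3.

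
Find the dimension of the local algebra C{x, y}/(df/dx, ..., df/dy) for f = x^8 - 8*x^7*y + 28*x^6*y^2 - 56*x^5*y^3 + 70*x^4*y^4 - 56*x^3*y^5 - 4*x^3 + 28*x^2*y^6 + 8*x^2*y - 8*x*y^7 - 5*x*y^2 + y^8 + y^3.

The Hessian of f at 0 has rank 0. Corank 2; j^3 = -(x - y)*(2*x - y)^2 has shape L^2 M (L != M), so D-series; mu = 9 gives D_9.

9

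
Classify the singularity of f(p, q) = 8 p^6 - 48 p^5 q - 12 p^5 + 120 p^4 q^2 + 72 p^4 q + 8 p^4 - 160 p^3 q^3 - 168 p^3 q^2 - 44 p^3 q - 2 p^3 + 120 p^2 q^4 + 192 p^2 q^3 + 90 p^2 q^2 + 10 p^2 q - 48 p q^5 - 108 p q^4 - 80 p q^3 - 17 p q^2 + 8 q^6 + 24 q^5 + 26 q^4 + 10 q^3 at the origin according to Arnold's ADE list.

D_{4}

The Hessian of f at 0 has rank 0. Corank 2; j^3 = -(p - 2*q)*(2*p^2 - 6*p*q + 5*q^2) splits into three distinct lines over C (the quadratic factor has nonzero discriminant), so D_4.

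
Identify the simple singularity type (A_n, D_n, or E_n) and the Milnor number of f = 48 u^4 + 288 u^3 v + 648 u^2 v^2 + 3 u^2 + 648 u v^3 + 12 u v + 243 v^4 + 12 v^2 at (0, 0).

Type A3, Milnor number mu = 3.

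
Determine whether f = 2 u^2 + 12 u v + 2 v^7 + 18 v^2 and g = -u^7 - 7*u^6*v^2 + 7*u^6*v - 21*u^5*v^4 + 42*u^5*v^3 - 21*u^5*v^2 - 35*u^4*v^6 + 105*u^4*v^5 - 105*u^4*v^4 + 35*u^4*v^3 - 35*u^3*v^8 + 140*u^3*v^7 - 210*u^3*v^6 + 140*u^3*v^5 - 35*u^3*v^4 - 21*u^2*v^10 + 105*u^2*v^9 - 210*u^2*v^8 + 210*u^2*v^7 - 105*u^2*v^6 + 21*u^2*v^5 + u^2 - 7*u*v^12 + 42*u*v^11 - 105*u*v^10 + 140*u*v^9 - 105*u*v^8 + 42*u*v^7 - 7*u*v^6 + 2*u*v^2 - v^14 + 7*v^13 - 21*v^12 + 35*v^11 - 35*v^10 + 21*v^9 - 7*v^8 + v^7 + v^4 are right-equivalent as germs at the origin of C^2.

Yes.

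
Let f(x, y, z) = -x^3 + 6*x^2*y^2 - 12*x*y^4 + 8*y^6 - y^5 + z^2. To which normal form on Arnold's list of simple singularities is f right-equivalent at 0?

E8

The Hessian of f at 0 has rank 1. Corank 2; j^3 = -x^3 is a perfect cube, so E-series; the 5-jet and mu = 8 give E_8.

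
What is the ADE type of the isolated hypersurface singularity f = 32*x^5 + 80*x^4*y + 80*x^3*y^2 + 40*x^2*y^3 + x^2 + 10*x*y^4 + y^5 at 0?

A_4

The Hessian of f at 0 has rank 1. Corank 1: A-series; mu = 4 gives A_4.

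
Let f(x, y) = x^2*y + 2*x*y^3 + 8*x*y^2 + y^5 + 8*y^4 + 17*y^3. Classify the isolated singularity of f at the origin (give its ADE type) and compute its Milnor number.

Type D4, Milnor number mu = 4.

The Hessian of f at 0 is [[0, 0], [0, 0]] with rank 0, so corank 2. A Groebner basis of the Jacobian ideal J(f) in C{x,y} is {y^3, x^2 - 13*y^2, x*y + 4*y^2}; counting standard monomials gives mu = 4. Corank 2; j^3 = y*(x^2 + 8*x*y + 17*y^2) splits into three distinct lines over C (the quadratic factor has nonzero discriminant), so D_4.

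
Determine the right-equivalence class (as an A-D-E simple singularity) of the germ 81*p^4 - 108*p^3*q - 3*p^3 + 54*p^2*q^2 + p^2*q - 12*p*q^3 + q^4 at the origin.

The Hessian of f at 0 has rank 0. Corank 2; j^3 = -p^2*(3*p - q) has shape L^2 M (L != M), so D-series; mu = 5 gives D_5.

D_{5}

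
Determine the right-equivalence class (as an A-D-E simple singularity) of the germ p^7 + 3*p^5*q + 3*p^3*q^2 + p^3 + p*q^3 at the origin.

E_{7}

The Hessian of f at 0 is [[0, 0], [0, 0]] with rank 0, so corank 2. A Groebner basis of the Jacobian ideal J(f) in C{p,q} is {p^3, p*q^2, 3*p^2 + q^3}; counting standard monomials gives mu = 7. Corank 2; j^3 = p^3 is a perfect cube, so E-series; the 4-jet and mu = 7 give E_7.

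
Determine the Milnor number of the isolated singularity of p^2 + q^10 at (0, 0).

9

The Hessian of f at 0 has rank 1. Corank 1: A-series; mu = 9 gives A_9.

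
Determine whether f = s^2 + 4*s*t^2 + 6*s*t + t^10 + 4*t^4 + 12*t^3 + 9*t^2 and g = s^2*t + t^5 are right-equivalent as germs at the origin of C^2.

No.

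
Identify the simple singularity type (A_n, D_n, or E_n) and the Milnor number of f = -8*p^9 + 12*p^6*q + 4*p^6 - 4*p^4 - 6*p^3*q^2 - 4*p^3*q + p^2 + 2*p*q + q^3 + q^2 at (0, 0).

Type A_2, Milnor number mu = 2.

The Hessian of f at 0 is [[2, 2], [2, 2]] with rank 1, so corank 1. A Groebner basis of the Jacobian ideal J(f) in C{p,q} is {q^2, p + q}; counting standard monomials gives mu = 2. Corank 1: A-series; mu = 2 gives A_2.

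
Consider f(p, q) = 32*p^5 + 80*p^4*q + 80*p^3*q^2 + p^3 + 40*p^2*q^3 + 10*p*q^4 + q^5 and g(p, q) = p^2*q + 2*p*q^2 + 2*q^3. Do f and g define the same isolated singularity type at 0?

No.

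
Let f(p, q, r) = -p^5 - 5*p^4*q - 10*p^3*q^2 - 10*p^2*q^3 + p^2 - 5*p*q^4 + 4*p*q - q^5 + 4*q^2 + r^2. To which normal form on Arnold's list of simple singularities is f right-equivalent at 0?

A_4

The Hessian of f at 0 has rank 2. Corank 1: A-series; mu = 4 gives A_4.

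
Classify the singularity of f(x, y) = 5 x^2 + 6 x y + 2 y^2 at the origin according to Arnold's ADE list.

A_1

The Hessian of f at 0 has rank 2. Corank 0: nondegenerate Morse point, so A_1.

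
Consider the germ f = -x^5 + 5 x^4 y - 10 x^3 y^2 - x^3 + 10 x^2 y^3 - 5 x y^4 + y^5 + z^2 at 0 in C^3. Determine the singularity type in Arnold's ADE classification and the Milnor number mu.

The Hessian of f at 0 has rank 1. Corank 2; j^3 = -x^3 is a perfect cube, so E-series; the 5-jet and mu = 8 give E_8.

Type E_{8}, Milnor number mu = 8.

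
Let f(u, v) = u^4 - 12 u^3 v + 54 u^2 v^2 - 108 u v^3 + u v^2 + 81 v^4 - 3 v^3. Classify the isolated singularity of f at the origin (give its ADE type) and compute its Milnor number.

The Hessian of f at 0 is [[0, 0], [0, 0]] with rank 0, so corank 2. A Groebner basis of the Jacobian ideal J(f) in C{u,v} is {u^3 + v^2/4, v^3, u*v - 3*v^2}; counting standard monomials gives mu = 5. Corank 2; j^3 = v^2*(u - 3*v) has shape L^2 M (L != M), so D-series; mu = 5 gives D_5.

Type D_5, Milnor number mu = 5.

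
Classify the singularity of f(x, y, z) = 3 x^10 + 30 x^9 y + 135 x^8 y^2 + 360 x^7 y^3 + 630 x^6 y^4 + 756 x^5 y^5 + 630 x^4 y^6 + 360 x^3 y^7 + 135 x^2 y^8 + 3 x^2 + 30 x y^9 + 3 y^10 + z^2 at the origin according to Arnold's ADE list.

A_{9}

The Hessian of f at 0 is [[6, 0, 0], [0, 0, 0], [0, 0, 2]] with rank 2, so corank 1. A Groebner basis of the Jacobian ideal J(f) in C{x,y,z} is {y^9, x, z}; counting standard monomials gives mu = 9. Corank 1: A-series; mu = 9 gives A_9.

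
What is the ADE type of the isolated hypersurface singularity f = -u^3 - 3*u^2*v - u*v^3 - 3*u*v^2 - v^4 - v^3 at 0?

The Hessian of f at 0 is [[0, 0], [0, 0]] with rank 0, so corank 2. A Groebner basis of the Jacobian ideal J(f) in C{u,v} is {u^3 + 3*u^2*v + 6*u^2 + 12*u*v + 6*v^2, -3*u^2 + u*v^2 - 6*u*v - 3*v^2, 3*u^2 + 6*u*v + v^3 + 3*v^2}; counting standard monomials gives mu = 7. Corank 2; j^3 = -(u + v)^3 is a perfect cube, so E-series; the 4-jet and mu = 7 give E_7.

E_{7}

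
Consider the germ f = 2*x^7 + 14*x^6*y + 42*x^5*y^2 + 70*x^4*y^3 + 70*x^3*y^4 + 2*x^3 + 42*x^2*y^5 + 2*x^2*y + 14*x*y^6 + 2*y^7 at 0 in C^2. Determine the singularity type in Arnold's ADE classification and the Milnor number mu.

The Hessian of f at 0 has rank 0. Corank 2; j^3 = 2*x^2*(x + y) has shape L^2 M (L != M), so D-series; mu = 8 gives D_8.

Type D_{8}, Milnor number mu = 8.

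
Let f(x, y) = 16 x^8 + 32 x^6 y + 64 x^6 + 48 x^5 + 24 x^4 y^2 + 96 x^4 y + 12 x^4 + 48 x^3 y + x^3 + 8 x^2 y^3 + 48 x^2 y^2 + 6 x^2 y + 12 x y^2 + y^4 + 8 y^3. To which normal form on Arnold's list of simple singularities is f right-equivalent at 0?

E_{6}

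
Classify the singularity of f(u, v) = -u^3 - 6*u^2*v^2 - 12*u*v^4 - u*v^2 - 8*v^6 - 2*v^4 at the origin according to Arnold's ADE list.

D_{4}

The Hessian of f at 0 is [[0, 0], [0, 0]] with rank 0, so corank 2. A Groebner basis of the Jacobian ideal J(f) in C{u,v} is {v^3, u^2 + v^2/3, u*v}; counting standard monomials gives mu = 4. Corank 2; j^3 = -u*(u^2 + v^2) splits into three distinct lines over C (the quadratic factor has nonzero discriminant), so D_4.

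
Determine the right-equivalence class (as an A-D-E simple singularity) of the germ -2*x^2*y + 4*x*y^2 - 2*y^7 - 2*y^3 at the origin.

The Hessian of f at 0 has rank 0. Corank 2; j^3 = -2*y*(x - y)^2 has shape L^2 M (L != M), so D-series; mu = 8 gives D_8.

D_{8}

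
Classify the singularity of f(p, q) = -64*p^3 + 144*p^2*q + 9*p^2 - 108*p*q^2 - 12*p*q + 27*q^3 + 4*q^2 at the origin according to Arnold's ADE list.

The Hessian of f at 0 is [[18, -12], [-12, 8]] with rank 1, so corank 1. A Groebner basis of the Jacobian ideal J(f) in C{p,q} is {q^2, p - 2*q/3}; counting standard monomials gives mu = 2. Corank 1: A-series; mu = 2 gives A_2.

A_{2}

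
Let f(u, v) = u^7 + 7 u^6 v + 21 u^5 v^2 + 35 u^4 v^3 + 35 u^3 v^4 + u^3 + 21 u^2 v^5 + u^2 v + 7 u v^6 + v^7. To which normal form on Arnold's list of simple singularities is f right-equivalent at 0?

D_8

The Hessian of f at 0 is [[0, 0], [0, 0]] with rank 0, so corank 2. A Groebner basis of the Jacobian ideal J(f) in C{u,v} is {-u*v/7 + v^6, u*v^2, u^2 + u*v}; counting standard monomials gives mu = 8. Corank 2; j^3 = u^2*(u + v) has shape L^2 M (L != M), so D-series; mu = 8 gives D_8.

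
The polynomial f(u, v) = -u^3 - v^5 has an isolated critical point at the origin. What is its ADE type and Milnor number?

Type E_8, Milnor number mu = 8.

The Hessian of f at 0 is [[0, 0], [0, 0]] with rank 0, so corank 2. A Groebner basis of the Jacobian ideal J(f) in C{u,v} is {v^4, u^2}; counting standard monomials gives mu = 8. Corank 2; j^3 = -u^3 is a perfect cube, so E-series; the 5-jet and mu = 8 give E_8.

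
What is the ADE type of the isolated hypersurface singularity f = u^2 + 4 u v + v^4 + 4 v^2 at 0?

A_3

The Hessian of f at 0 has rank 1. Corank 1: A-series; mu = 3 gives A_3.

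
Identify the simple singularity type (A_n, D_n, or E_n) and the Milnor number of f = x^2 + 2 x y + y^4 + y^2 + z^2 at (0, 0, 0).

Type A_{3}, Milnor number mu = 3.

The Hessian of f at 0 has rank 2. Corank 1: A-series; mu = 3 gives A_3.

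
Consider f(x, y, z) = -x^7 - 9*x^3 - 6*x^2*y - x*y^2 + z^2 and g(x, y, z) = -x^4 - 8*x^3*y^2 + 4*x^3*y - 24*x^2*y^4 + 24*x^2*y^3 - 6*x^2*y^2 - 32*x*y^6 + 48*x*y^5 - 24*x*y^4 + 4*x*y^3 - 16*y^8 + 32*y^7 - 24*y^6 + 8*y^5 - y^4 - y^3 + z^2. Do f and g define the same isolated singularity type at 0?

The Hessian of f at 0 has rank 1. Corank 2; j^3 = -x*(3*x + y)^2 has shape L^2 M (L != M), so D-series; mu = 8 gives D_8. The Hessian of g at 0 has rank 1. Corank 2; j^3 = -y^3 is a perfect cube, so E-series; the 4-jet and mu = 6 give E_6. f is D_8 but g is E_6, hence not right-equivalent.

No.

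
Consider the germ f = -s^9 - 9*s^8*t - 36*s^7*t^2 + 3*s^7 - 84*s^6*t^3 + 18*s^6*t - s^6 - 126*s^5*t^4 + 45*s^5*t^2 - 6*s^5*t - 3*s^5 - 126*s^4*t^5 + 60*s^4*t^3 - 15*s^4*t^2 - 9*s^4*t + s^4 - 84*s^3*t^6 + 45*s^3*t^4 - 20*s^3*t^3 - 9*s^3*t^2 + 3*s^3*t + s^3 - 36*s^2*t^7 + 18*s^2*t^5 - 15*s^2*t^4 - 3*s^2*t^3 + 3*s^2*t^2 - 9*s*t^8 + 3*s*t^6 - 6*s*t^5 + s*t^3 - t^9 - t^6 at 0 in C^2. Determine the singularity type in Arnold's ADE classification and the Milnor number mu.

Type E_7, Milnor number mu = 7.

The Hessian of f at 0 has rank 0. Corank 2; j^3 = s^3 is a perfect cube, so E-series; the 4-jet and mu = 7 give E_7.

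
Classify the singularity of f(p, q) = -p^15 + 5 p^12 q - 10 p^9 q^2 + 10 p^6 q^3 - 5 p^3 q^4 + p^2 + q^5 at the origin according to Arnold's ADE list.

A_{4}

The Hessian of f at 0 has rank 1. Corank 1: A-series; mu = 4 gives A_4.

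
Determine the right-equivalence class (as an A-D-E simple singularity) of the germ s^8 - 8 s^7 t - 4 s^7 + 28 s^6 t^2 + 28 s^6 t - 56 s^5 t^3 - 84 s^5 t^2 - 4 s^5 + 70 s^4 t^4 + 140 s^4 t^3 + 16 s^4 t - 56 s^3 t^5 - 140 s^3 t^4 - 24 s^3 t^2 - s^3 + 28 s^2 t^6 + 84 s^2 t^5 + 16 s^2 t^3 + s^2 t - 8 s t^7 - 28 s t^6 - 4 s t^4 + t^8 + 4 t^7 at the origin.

D_{9}

The Hessian of f at 0 has rank 0. Corank 2; j^3 = -s^2*(s - t) has shape L^2 M (L != M), so D-series; mu = 9 gives D_9.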